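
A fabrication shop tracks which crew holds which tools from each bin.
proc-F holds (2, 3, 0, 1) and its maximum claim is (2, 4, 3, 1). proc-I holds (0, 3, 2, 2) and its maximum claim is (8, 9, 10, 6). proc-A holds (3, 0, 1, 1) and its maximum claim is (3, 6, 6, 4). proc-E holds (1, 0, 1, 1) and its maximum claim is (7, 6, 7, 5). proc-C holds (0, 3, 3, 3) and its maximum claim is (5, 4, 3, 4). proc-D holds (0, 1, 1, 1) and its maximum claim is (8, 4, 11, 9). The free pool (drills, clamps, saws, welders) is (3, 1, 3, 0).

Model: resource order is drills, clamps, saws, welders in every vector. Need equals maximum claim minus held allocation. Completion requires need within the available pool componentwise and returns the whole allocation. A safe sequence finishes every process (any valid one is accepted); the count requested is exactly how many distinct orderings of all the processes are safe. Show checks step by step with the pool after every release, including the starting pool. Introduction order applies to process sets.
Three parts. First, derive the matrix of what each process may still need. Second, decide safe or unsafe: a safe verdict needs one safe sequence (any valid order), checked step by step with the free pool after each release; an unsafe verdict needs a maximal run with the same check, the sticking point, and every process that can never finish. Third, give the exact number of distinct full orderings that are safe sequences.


(1) Need matrix, components ordered drills, clamps, saws, welders:
  proc-F: (0, 1, 3, 0)
  proc-I: (8, 6, 8, 4)
  proc-A: (0, 6, 5, 3)
  proc-E: (6, 6, 6, 4)
  proc-C: (5, 1, 0, 1)
  proc-D: (8, 3, 10, 8)
(2) SAFE. One safe sequence: proc-F, proc-C, proc-A, proc-E, proc-I, proc-D.
Key observation: the order's first zero-slack moment is proc-F ((0, 1, 3, 0) needed, (3, 1, 3, 0) free — a requested resource with nothing to spare).
Verifying each step:
  pool = (3, 1, 3, 0)
  run proc-F (needs (0, 1, 3, 0), free (3, 1, 3, 0)); after release of (2, 3, 0, 1) the pool is (5, 4, 3, 1)
  run proc-C (needs (5, 1, 0, 1), free (5, 4, 3, 1)); after release of (0, 3, 3, 3) the pool is (5, 7, 6, 4)
  run proc-A (needs (0, 6, 5, 3), free (5, 7, 6, 4)); after release of (3, 0, 1, 1) the pool is (8, 7, 7, 5)
  run proc-E (needs (6, 6, 6, 4), free (8, 7, 7, 5)); after release of (1, 0, 1, 1) the pool is (9, 7, 8, 6)
  run proc-I (needs (8, 6, 8, 4), free (9, 7, 8, 6)); after release of (0, 3, 2, 2) the pool is (9, 10, 10, 8)
  run proc-D (needs (8, 3, 10, 8), free (9, 10, 10, 8)); after release of (0, 1, 1, 1) the pool is (9, 11, 11, 9)
(3) Exactly 1 of the possible complete orderings is a safe sequence.


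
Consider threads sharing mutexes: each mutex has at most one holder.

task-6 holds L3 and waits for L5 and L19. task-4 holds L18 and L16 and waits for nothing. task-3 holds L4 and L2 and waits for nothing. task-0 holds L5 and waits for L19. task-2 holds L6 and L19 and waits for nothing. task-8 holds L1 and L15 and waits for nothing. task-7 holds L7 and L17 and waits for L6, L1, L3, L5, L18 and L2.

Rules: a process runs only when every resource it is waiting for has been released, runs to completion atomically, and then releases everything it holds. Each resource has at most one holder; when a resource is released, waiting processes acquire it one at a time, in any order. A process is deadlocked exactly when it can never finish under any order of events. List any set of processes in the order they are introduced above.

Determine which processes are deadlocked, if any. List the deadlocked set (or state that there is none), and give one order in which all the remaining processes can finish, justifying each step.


The deadlocked set is empty.
Key observation: no waiting chain loops back on itself — every chain ends at a process that waits on nothing, so everyone eventually runs.
The rest can finish in the order task-3, task-2, task-0, task-8, task-6, task-4, task-7.
Verifying each step:
  task-3: no waits; runs immediately, freeing L4 and L2
  task-2: no waits; runs immediately, freeing L6 and L19
  task-0 waits on L19 — all released -> runs and releases L5
  task-8: no waits; runs immediately, freeing L1 and L15
  task-6 waits on L5 and L19 — all released -> runs and releases L3
  task-4: no waits; runs immediately, freeing L18 and L16
  task-7 waits on L6, L1, L3, L5, L18 and L2 — all released -> runs and releases L7 and L17


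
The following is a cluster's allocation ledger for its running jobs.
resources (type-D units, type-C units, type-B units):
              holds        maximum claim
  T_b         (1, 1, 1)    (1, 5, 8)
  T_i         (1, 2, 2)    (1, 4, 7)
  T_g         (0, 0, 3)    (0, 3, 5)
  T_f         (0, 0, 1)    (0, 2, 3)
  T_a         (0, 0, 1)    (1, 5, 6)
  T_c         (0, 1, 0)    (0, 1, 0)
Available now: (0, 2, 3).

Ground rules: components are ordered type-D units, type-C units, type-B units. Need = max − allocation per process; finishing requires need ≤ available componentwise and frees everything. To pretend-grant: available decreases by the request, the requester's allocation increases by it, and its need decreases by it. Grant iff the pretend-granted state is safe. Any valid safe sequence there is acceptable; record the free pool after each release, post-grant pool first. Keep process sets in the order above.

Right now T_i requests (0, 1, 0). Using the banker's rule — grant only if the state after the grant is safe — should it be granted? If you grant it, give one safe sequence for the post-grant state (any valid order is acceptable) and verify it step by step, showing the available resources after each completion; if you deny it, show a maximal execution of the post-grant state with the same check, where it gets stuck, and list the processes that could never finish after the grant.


DENY — the pretend-granted state is unsafe.
Key observation: after T_c, T_f the pool peaks at (0, 2, 4), and each blocked process is short somewhere: T_b on type-C units, type-B units; T_i on type-B units; T_g on type-C units; T_a on type-D units, type-C units, type-B units.
After a pretend grant, a maximal execution: T_c, T_f — then nothing else fits. Check, step by step:
  pool = (0, 1, 3)
  T_c: need (0, 0, 0) fits (0, 1, 3); releases (0, 1, 0), pool now (0, 2, 3)
  T_f: need (0, 2, 2) fits (0, 2, 3); releases (0, 0, 1), pool now (0, 2, 4)
  blocked: T_b wants (0, 4, 7), pool (0, 2, 4) — not enough type-C units and type-B units
  blocked: T_i wants (0, 1, 5), pool (0, 2, 4) — not enough type-B units
  blocked: T_g wants (0, 3, 2), pool (0, 2, 4) — not enough type-C units
  blocked: T_a wants (1, 5, 5), pool (0, 2, 4) — not enough type-D units, type-C units and type-B units
Processes that could never finish after the grant: T_b, T_i, T_g and T_a.


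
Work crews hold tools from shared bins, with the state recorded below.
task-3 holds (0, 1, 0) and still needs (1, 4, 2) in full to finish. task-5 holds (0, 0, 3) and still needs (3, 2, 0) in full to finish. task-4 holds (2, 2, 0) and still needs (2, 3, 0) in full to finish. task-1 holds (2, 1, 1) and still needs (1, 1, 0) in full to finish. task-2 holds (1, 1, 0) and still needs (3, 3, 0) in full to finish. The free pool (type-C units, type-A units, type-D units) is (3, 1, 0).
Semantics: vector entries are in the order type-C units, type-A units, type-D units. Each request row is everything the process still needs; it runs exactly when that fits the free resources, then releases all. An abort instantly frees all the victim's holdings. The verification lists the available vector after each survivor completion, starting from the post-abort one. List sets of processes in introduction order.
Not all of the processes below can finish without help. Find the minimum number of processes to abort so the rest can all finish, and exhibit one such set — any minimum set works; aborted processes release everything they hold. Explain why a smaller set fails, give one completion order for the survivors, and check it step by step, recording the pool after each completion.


The answer: abort task-2.
Key observation: before aborting task-2, task-4 was permanently blocked — no order could ever run it; afterwards it completes at step 3.
Why nothing smaller works: aborting no one leaves the state deadlocked as given.
The survivors complete as task-1, task-5, task-4, task-3. Check, step by step (starting from the post-abort pool):
  pool = (4, 2, 0)
  task-1 needs (1, 1, 0) <= (4, 2, 0) -> finishes; pool += (2, 1, 1) = (6, 3, 1)
  task-5 needs (3, 2, 0) <= (6, 3, 1) -> finishes; pool += (0, 0, 3) = (6, 3, 4)
  task-4 needs (2, 3, 0) <= (6, 3, 4) -> finishes; pool += (2, 2, 0) = (8, 5, 4)
  task-3 needs (1, 4, 2) <= (8, 5, 4) -> finishes; pool += (0, 1, 0) = (8, 6, 4)


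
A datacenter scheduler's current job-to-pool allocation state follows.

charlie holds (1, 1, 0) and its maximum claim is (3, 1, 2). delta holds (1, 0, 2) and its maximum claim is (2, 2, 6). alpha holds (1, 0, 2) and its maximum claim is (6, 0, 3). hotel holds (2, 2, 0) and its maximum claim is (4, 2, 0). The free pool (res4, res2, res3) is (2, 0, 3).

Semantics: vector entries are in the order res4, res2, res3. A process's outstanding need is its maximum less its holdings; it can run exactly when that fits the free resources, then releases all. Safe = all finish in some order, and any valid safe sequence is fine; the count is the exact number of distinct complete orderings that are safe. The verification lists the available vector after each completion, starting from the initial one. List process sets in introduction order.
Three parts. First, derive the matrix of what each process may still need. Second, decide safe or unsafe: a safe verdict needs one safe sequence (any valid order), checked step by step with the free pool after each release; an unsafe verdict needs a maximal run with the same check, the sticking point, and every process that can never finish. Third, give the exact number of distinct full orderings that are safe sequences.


(1) Remaining need (order res4, res2, res3):
  charlie: (2, 0, 2)
  delta: (1, 2, 4)
  alpha: (5, 0, 1)
  hotel: (2, 0, 0)
(2) SAFE — a valid safe sequence is charlie, hotel, alpha, delta.
Key observation: charlie is the earliest step where a requested resource binds exactly: need (2, 0, 2), pool (2, 0, 3) at its turn.
Step-by-step check:
  pool = (2, 0, 3)
  charlie: need (2, 0, 2) fits (2, 0, 3); releases (1, 1, 0), pool now (3, 1, 3)
  hotel: need (2, 0, 0) fits (3, 1, 3); releases (2, 2, 0), pool now (5, 3, 3)
  alpha: need (5, 0, 1) fits (5, 3, 3); releases (1, 0, 2), pool now (6, 3, 5)
  delta: need (1, 2, 4) fits (6, 3, 5); releases (1, 0, 2), pool now (7, 3, 7)
(3) Exactly 2 of the possible complete orderings are safe sequences.


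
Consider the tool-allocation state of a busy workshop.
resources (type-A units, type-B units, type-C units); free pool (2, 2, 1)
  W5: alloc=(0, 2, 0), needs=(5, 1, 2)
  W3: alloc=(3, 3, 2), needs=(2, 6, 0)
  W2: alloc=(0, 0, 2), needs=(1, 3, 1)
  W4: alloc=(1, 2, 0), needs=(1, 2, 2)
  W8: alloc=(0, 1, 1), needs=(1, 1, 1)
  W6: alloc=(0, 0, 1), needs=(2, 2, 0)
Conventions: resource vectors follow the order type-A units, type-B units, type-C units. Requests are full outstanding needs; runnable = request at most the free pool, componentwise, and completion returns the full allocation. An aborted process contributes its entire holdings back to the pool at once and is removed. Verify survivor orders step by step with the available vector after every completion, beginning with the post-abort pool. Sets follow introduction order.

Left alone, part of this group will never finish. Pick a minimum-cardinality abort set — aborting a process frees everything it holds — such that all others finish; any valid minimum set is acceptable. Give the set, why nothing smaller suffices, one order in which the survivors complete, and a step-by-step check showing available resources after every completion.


Abort W3.
Key observation: aborting W3 returns (3, 3, 2), and W5 — hopeless before — runs at step 4 with the returned capacity in the pool.
No smaller set exists: with zero aborts the deadlock remains.
The survivors complete as W6, W4, W8, W5, W2. Check, step by step (starting from the post-abort pool):
  pool = (5, 5, 3)
  W6: need (2, 2, 0) fits (5, 5, 3); releases (0, 0, 1), pool now (5, 5, 4)
  W4: need (1, 2, 2) fits (5, 5, 4); releases (1, 2, 0), pool now (6, 7, 4)
  W8: need (1, 1, 1) fits (6, 7, 4); releases (0, 1, 1), pool now (6, 8, 5)
  W5: need (5, 1, 2) fits (6, 8, 5); releases (0, 2, 0), pool now (6, 10, 5)
  W2: need (1, 3, 1) fits (6, 10, 5); releases (0, 0, 2), pool now (6, 10, 7)


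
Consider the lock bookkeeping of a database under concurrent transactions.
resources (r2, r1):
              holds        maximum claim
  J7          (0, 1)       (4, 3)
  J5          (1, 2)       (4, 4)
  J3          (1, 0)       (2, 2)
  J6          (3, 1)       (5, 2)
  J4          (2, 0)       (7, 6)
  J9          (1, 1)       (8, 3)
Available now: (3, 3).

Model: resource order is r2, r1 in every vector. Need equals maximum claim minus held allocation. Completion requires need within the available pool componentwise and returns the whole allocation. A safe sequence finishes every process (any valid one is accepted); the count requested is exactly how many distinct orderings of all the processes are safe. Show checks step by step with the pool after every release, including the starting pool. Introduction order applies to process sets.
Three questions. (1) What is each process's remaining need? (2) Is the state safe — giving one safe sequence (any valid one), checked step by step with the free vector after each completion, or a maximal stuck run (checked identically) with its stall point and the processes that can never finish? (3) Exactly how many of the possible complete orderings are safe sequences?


(1) Outstanding need per process (order r2, r1):
  J7: (4, 2)
  J5: (3, 2)
  J3: (1, 2)
  J6: (2, 1)
  J4: (5, 6)
  J9: (7, 2)
(2) SAFE. One safe sequence: J6, J5, J9, J7, J4, J3.
Key observation: the first exact fit in this order is J9 — it needs (7, 2) with (7, 6) free, meeting a requested resource to the last unit.
Walking it through:
  pool = (3, 3)
  J6 needs (2, 1) <= (3, 3) -> finishes; pool += (3, 1) = (6, 4)
  J5 needs (3, 2) <= (6, 4) -> finishes; pool += (1, 2) = (7, 6)
  J9 needs (7, 2) <= (7, 6) -> finishes; pool += (1, 1) = (8, 7)
  J7 needs (4, 2) <= (8, 7) -> finishes; pool += (0, 1) = (8, 8)
  J4 needs (5, 6) <= (8, 8) -> finishes; pool += (2, 0) = (10, 8)
  J3 needs (1, 2) <= (10, 8) -> finishes; pool += (1, 0) = (11, 8)
(3) Exactly 124 of the possible complete orderings are safe sequences.


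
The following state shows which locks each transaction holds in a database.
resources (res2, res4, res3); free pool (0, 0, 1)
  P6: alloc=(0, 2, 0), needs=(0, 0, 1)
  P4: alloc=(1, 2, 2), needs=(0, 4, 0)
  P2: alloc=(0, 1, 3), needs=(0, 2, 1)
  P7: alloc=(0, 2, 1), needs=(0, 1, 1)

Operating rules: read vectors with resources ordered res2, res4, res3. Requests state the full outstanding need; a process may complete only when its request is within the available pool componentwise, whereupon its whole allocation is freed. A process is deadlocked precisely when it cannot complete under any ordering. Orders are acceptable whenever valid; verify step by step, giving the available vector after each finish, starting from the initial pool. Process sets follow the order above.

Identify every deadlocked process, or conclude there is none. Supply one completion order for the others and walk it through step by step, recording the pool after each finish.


No process is deadlocked.
Key observation: the pool covers P6 at once, and every later process fits after earlier releases.
A valid finishing order for the others: P6, P7, P4, P2. Check, step by step:
  pool = (0, 0, 1)
  P6: need (0, 0, 1) fits (0, 0, 1); releases (0, 2, 0), pool now (0, 2, 1)
  P7: need (0, 1, 1) fits (0, 2, 1); releases (0, 2, 1), pool now (0, 4, 2)
  P4: need (0, 4, 0) fits (0, 4, 2); releases (1, 2, 2), pool now (1, 6, 4)
  P2: need (0, 2, 1) fits (1, 6, 4); releases (0, 1, 3), pool now (1, 7, 7)


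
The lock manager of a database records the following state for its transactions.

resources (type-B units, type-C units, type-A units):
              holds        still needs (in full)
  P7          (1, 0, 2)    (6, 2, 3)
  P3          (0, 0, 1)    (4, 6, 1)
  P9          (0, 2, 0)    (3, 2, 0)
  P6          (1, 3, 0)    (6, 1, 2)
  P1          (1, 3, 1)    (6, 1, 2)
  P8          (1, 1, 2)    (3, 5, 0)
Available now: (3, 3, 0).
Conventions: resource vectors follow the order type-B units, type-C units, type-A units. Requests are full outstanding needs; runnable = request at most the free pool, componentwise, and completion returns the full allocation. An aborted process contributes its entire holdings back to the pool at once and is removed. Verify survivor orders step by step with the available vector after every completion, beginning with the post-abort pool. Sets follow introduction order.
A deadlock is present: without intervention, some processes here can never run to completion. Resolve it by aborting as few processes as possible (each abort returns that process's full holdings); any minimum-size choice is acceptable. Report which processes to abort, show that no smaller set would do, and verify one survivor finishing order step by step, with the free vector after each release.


Abort P7 and P6.
Key observation: before aborting P7 and P6, P1 was permanently blocked — no order could ever run it; afterwards it completes at step 2.
No one abort is enough; case by case: P7 alone leaves P6 blocked (short on type-B units); P3 alone leaves P7 blocked (short on type-B units); P9 alone leaves P7 blocked (short on type-B units); P6 alone leaves P7 blocked (short on type-B units); P1 alone leaves P7 blocked (short on type-B units); P8 alone leaves P7 blocked (short on type-B units).
Survivors finish in the order: P8, P1, P9, P3. Verifying each step (pool after the aborts first):
  pool = (5, 6, 2)
  run P8 (needs (3, 5, 0), free (5, 6, 2)); after release of (1, 1, 2) the pool is (6, 7, 4)
  run P1 (needs (6, 1, 2), free (6, 7, 4)); after release of (1, 3, 1) the pool is (7, 10, 5)
  run P9 (needs (3, 2, 0), free (7, 10, 5)); after release of (0, 2, 0) the pool is (7, 12, 5)
  run P3 (needs (4, 6, 1), free (7, 12, 5)); after release of (0, 0, 1) the pool is (7, 12, 6)


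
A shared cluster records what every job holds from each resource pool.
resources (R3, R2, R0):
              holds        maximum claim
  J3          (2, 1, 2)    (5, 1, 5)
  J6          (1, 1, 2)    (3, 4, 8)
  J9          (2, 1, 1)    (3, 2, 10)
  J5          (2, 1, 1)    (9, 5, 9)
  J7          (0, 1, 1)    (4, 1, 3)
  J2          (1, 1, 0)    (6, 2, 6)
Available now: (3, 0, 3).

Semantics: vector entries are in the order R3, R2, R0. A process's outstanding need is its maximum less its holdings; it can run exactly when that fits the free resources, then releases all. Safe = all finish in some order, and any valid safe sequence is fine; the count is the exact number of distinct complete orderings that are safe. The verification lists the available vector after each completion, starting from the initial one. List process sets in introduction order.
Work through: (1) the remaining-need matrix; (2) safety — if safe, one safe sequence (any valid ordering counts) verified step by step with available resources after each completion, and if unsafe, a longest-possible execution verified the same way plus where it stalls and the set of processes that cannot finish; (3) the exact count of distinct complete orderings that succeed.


(1) Outstanding need per process (order R3, R2, R0):
  J3: (3, 0, 3)
  J6: (2, 3, 6)
  J9: (1, 1, 9)
  J5: (7, 4, 8)
  J7: (4, 0, 2)
  J2: (5, 1, 6)
(2) SAFE — a valid safe sequence is J3, J7, J2, J6, J5, J9.
Key observation: the order's first zero-slack moment is J3 ((3, 0, 3) needed, (3, 0, 3) free — a requested resource with nothing to spare).
Walking it through:
  pool = (3, 0, 3)
  J3 needs (3, 0, 3) <= (3, 0, 3) -> finishes; pool += (2, 1, 2) = (5, 1, 5)
  J7 needs (4, 0, 2) <= (5, 1, 5) -> finishes; pool += (0, 1, 1) = (5, 2, 6)
  J2 needs (5, 1, 6) <= (5, 2, 6) -> finishes; pool += (1, 1, 0) = (6, 3, 6)
  J6 needs (2, 3, 6) <= (6, 3, 6) -> finishes; pool += (1, 1, 2) = (7, 4, 8)
  J5 needs (7, 4, 8) <= (7, 4, 8) -> finishes; pool += (2, 1, 1) = (9, 5, 9)
  J9 needs (1, 1, 9) <= (9, 5, 9) -> finishes; pool += (2, 1, 1) = (11, 6, 10)
(3) Precisely 1 of the possible complete orderings is a safe sequence.


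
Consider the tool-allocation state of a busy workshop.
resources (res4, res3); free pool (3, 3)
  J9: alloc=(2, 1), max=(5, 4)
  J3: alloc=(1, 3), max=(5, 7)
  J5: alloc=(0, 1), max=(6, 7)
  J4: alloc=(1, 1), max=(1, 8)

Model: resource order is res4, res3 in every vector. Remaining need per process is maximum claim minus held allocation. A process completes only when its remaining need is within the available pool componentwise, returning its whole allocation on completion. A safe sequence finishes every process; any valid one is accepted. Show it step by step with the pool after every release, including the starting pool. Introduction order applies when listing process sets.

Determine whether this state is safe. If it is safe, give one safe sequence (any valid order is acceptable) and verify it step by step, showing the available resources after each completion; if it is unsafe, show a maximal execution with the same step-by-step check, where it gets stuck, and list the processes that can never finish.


The state is SAFE; one workable sequence: J9, J3, J5, J4.
Key observation: the order's first zero-slack moment is J9 ((3, 3) needed, (3, 3) free — a requested resource with nothing to spare).
Check, step by step:
  pool = (3, 3)
  J9: need (3, 3) fits (3, 3); releases (2, 1), pool now (5, 4)
  J3: need (4, 4) fits (5, 4); releases (1, 3), pool now (6, 7)
  J5: need (6, 6) fits (6, 7); releases (0, 1), pool now (6, 8)
  J4: need (0, 7) fits (6, 8); releases (1, 1), pool now (7, 9)


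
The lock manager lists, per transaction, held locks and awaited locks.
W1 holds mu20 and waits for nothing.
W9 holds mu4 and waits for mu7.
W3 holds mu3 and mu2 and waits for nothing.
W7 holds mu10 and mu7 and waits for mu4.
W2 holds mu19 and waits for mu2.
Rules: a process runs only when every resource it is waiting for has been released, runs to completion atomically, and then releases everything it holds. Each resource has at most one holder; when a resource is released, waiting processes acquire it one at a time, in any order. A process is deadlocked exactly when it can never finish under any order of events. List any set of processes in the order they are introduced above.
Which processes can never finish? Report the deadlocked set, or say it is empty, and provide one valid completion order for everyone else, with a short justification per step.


The deadlocked set is W9 and W7.
Key observation: along W9 -> W7 -> W9, each member waits on what the next one holds — a deadlock; no other process is dragged down with it.
The rest can finish in the order W1, W3, W2.
Check, step by step:
  W1: no waits; runs immediately, freeing mu20
  W3: no waits; runs immediately, freeing mu3 and mu2
  W2 waits on mu2 — all released -> runs and releases mu19


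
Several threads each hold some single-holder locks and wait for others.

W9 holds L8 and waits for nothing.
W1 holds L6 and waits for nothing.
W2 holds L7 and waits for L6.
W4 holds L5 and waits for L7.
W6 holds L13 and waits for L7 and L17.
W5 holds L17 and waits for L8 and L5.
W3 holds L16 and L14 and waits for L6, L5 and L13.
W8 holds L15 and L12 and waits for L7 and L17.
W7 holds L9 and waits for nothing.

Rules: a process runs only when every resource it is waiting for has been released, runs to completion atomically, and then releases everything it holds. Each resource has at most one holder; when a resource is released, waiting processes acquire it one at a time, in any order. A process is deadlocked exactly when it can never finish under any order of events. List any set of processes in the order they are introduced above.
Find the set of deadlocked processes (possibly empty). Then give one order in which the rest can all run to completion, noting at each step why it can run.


No process is deadlocked.
Key observation: the waits form no ring: some process can always run, and its releases unblock the others one by one.
The rest can finish in the order W1, W9, W2, W4, W5, W6, W7, W3, W8.
Verifying each step:
  run W1 (it waits on nothing); releases L6
  run W9 (it waits on nothing); releases L8
  W2: everything it awaited (L6) is free; runs, freeing L7
  W4: everything it awaited (L7) is free; runs, freeing L5
  W5: everything it awaited (L8 and L5) is free; runs, freeing L17
  W6: everything it awaited (L7 and L17) is free; runs, freeing L13
  run W7 (it waits on nothing); releases L9
  W3: everything it awaited (L6, L5 and L13) is free; runs, freeing L16 and L14
  W8: everything it awaited (L7 and L17) is free; runs, freeing L15 and L12


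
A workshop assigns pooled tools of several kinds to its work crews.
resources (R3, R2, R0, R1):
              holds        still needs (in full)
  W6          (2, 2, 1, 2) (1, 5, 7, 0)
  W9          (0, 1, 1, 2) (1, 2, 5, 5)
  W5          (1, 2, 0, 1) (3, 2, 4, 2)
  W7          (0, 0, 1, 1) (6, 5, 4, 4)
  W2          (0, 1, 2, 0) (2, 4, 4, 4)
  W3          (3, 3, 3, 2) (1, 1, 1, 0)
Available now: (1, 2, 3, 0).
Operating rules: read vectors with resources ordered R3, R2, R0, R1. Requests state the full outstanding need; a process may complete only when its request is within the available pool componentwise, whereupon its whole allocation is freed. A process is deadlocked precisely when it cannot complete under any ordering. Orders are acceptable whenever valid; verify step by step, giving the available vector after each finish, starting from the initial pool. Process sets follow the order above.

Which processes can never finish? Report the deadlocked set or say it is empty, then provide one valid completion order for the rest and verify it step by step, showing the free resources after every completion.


Deadlocked: W6, W9, W7 and W2.
Key observation: after W3, W5 the pool peaks at (5, 7, 6, 3), and each blocked process is short somewhere: W6 on R0; W9 on R1; W7 on R3, R1; W2 on R1.
One completion order for the rest: W3, W5. Check, step by step:
  pool = (1, 2, 3, 0)
  W3 needs (1, 1, 1, 0) <= (1, 2, 3, 0) -> finishes; pool += (3, 3, 3, 2) = (4, 5, 6, 2)
  W5 needs (3, 2, 4, 2) <= (4, 5, 6, 2) -> finishes; pool += (1, 2, 0, 1) = (5, 7, 6, 3)
The stuck group stays short no matter what:
  W6 cannot run: need (1, 5, 7, 0) vs free (5, 7, 6, 3) (insufficient R0)
  W9 cannot run: need (1, 2, 5, 5) vs free (5, 7, 6, 3) (insufficient R1)
  W7 cannot run: need (6, 5, 4, 4) vs free (5, 7, 6, 3) (insufficient R3 and R1)
  W2 cannot run: need (2, 4, 4, 4) vs free (5, 7, 6, 3) (insufficient R1)


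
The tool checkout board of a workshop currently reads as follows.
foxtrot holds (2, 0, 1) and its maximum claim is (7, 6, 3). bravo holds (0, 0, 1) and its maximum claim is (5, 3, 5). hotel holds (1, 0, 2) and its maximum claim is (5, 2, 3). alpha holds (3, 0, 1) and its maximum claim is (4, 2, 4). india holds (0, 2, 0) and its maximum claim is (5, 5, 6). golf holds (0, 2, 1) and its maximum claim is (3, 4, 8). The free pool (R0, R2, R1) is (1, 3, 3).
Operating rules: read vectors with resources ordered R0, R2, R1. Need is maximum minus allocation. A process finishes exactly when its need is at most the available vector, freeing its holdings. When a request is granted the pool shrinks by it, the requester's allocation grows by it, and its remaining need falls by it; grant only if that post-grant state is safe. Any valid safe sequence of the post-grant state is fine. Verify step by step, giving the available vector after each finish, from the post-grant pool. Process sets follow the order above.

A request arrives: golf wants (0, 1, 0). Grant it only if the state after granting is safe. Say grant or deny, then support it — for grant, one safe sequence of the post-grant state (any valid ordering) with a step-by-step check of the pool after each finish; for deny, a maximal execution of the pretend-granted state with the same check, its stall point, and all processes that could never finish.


DENY — the pretend-granted state is unsafe.
Key observation: after alpha, hotel the pool peaks at (5, 2, 6), and each blocked process is short somewhere: foxtrot on R2; bravo on R2; india on R2; golf on R1.
After a pretend grant, a maximal execution: alpha, hotel — then nothing else fits. Check, step by step:
  pool = (1, 2, 3)
  alpha: need (1, 2, 3) fits (1, 2, 3); releases (3, 0, 1), pool now (4, 2, 4)
  hotel: need (4, 2, 1) fits (4, 2, 4); releases (1, 0, 2), pool now (5, 2, 6)
  foxtrot still needs (5, 6, 2) but only (5, 2, 6) is free — short on R2
  bravo still needs (5, 3, 4) but only (5, 2, 6) is free — short on R2
  india still needs (5, 3, 6) but only (5, 2, 6) is free — short on R2
  golf still needs (3, 1, 7) but only (5, 2, 6) is free — short on R1
Had the request been granted, foxtrot, bravo, india and golf could never finish.


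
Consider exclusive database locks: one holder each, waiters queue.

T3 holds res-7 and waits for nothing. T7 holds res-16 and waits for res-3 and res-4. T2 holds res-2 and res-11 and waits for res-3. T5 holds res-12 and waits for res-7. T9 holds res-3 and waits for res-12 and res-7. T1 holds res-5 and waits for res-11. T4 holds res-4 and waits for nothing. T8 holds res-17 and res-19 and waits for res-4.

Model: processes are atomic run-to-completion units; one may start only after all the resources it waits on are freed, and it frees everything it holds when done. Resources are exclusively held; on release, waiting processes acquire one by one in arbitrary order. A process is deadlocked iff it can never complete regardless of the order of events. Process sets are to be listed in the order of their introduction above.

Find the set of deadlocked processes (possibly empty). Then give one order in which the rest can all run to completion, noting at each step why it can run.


The deadlocked set is empty.
Key observation: no waiting chain loops back on itself — every chain ends at a process that waits on nothing, so everyone eventually runs.
One completion order for the rest: T3, T4, T8, T5, T9, T7, T2, T1.
Step-by-step check:
  run T3 (it waits on nothing); releases res-7
  run T4 (it waits on nothing); releases res-4
  run T8 (all its waits — res-4 — are resolved); releases res-17 and res-19
  run T5 (all its waits — res-7 — are resolved); releases res-12
  run T9 (all its waits — res-12 and res-7 — are resolved); releases res-3
  run T7 (all its waits — res-3 and res-4 — are resolved); releases res-16
  run T2 (all its waits — res-3 — are resolved); releases res-2 and res-11
  run T1 (all its waits — res-11 — are resolved); releases res-5


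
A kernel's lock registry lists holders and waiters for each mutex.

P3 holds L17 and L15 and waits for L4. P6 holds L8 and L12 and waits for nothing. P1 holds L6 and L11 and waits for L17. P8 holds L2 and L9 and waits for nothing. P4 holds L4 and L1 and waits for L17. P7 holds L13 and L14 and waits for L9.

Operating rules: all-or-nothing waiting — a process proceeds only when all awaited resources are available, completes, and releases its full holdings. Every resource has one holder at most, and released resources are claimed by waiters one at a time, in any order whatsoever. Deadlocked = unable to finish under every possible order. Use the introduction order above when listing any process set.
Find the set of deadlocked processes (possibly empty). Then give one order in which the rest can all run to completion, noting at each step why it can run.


Deadlocked set: P3, P1 and P4.
Key observation: P3 -> P4 -> P3 is a circular wait — nothing in it can go first; P1 waits into the deadlock from upstream.
One completion order for the rest: P8, P7, P6.
Verifying each step:
  run P8 (it waits on nothing); releases L2 and L9
  P7 waits on L9 — all released -> runs and releases L13 and L14
  run P6 (it waits on nothing); releases L8 and L12


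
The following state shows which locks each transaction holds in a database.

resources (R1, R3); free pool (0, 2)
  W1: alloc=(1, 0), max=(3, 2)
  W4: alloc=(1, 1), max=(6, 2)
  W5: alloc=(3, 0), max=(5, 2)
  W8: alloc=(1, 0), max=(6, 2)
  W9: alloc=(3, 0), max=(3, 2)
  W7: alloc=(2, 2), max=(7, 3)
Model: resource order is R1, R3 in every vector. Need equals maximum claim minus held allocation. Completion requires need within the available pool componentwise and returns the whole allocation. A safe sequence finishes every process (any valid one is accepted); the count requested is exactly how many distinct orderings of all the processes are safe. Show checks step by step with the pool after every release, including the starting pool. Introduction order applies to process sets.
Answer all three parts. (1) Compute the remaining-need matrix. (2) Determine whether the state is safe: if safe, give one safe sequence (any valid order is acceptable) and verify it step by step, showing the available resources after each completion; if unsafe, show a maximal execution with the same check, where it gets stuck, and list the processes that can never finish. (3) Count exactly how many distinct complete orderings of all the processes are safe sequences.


(1) Remaining need (order R1, R3):
  W1: (2, 2)
  W4: (5, 1)
  W5: (2, 2)
  W8: (5, 2)
  W9: (0, 2)
  W7: (5, 1)
(2) SAFE, for example via the order W9, W5, W4, W8, W1, W7.
Key observation: the order's first zero-slack moment is W9 ((0, 2) needed, (0, 2) free — a requested resource with nothing to spare).
Step-by-step check:
  pool = (0, 2)
  run W9 (needs (0, 2), free (0, 2)); after release of (3, 0) the pool is (3, 2)
  run W5 (needs (2, 2), free (3, 2)); after release of (3, 0) the pool is (6, 2)
  run W4 (needs (5, 1), free (6, 2)); after release of (1, 1) the pool is (7, 3)
  run W8 (needs (5, 2), free (7, 3)); after release of (1, 0) the pool is (8, 3)
  run W1 (needs (2, 2), free (8, 3)); after release of (1, 0) the pool is (9, 3)
  run W7 (needs (5, 1), free (9, 3)); after release of (2, 2) the pool is (11, 5)
(3) Precisely 30 of the possible complete orderings are safe sequences.


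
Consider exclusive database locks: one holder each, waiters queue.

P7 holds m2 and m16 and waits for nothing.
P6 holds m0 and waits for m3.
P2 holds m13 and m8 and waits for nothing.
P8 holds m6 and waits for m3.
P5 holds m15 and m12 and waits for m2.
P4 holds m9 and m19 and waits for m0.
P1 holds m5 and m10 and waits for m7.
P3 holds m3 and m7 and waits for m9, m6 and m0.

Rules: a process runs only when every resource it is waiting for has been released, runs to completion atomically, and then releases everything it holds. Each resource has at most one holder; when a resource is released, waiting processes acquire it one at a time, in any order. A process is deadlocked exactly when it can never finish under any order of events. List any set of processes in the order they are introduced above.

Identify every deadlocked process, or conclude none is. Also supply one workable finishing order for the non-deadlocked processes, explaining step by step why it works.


The deadlocked set is P6, P8, P4, P1 and P3.
Key observation: the wait chain closes on itself along P6 -> P3 -> P6; P8 and P4 are caught in further circular waits and P1 waits into the deadlock from upstream.
The rest can finish in the order P7, P2, P5.
Walking it through:
  P7 waits on nothing -> runs at once and releases m2 and m16
  P2 waits on nothing -> runs at once and releases m13 and m8
  P5 waits on m2 — all released -> runs and releases m15 and m12


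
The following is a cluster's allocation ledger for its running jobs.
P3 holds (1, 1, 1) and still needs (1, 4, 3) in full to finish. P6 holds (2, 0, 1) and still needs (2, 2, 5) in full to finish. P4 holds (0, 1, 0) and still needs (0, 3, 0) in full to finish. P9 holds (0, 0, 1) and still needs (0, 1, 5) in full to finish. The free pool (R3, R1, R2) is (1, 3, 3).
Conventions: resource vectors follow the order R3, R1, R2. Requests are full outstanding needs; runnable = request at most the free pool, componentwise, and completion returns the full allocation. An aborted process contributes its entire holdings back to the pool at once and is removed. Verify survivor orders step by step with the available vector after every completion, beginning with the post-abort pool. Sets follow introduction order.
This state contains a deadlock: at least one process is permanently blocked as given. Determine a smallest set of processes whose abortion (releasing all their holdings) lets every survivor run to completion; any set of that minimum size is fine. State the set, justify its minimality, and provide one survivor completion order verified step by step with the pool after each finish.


Abort P6.
Key observation: P9 had no path to completion before; after the abort of P6 ((2, 0, 1) returned), step 3 is where it fits.
No smaller set exists: with zero aborts the deadlock remains.
One survivor order: P4, P3, P9. Verifying each step (post-abort pool first):
  pool = (3, 3, 4)
  P4 needs (0, 3, 0) <= (3, 3, 4) -> finishes; pool += (0, 1, 0) = (3, 4, 4)
  P3 needs (1, 4, 3) <= (3, 4, 4) -> finishes; pool += (1, 1, 1) = (4, 5, 5)
  P9 needs (0, 1, 5) <= (4, 5, 5) -> finishes; pool += (0, 0, 1) = (4, 5, 6)


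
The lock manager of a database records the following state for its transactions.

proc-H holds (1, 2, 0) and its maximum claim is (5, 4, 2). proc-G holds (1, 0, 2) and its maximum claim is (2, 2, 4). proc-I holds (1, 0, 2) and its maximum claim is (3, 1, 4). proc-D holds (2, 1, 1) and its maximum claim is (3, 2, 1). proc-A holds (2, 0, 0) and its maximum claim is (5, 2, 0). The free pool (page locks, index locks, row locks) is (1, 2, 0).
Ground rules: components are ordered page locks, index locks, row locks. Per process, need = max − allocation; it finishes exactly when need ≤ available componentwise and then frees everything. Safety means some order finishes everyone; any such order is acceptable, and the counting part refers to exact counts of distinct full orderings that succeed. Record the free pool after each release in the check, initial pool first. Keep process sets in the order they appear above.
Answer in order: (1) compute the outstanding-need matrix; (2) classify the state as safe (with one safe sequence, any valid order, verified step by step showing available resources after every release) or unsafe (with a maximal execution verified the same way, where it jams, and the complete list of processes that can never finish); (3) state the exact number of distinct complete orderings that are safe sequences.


(1) Remaining need (order page locks, index locks, row locks):
  proc-H: (4, 2, 2)
  proc-G: (1, 2, 2)
  proc-I: (2, 1, 2)
  proc-D: (1, 1, 0)
  proc-A: (3, 2, 0)
(2) UNSAFE.
Key observation: once proc-D, proc-A finish, the pool peaks at (5, 3, 1) — and every remaining process still needs more row locks than that.
A maximal execution: proc-D, proc-A — then nothing else fits. Step-by-step check:
  pool = (1, 2, 0)
  proc-D: need (1, 1, 0) fits (1, 2, 0); releases (2, 1, 1), pool now (3, 3, 1)
  proc-A: need (3, 2, 0) fits (3, 3, 1); releases (2, 0, 0), pool now (5, 3, 1)
  proc-H cannot run: need (4, 2, 2) vs free (5, 3, 1) (insufficient row locks)
  proc-G cannot run: need (1, 2, 2) vs free (5, 3, 1) (insufficient row locks)
  proc-I cannot run: need (2, 1, 2) vs free (5, 3, 1) (insufficient row locks)
Processes that can never finish: proc-H, proc-G and proc-I.
(3) The exact count: 0 of the possible complete orderings are safe sequences.


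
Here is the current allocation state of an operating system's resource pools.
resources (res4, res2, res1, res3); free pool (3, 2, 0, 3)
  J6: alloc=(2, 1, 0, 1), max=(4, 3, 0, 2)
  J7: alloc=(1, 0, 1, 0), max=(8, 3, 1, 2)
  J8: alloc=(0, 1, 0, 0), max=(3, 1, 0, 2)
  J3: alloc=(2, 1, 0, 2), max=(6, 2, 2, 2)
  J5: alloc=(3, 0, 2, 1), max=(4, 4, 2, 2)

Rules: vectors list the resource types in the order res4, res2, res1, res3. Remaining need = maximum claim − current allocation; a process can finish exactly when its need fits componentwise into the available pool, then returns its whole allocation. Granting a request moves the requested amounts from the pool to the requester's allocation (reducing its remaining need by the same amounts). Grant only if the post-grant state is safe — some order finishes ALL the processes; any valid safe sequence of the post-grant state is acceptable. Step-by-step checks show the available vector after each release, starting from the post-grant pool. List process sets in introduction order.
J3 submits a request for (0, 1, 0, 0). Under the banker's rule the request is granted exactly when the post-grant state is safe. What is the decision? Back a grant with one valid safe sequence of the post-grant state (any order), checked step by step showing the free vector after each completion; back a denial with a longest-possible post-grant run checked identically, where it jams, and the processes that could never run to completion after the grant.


DENY — the pretend-granted state is unsafe.
Key observation: after J8, J6 the pool peaks at (5, 3, 0, 4), and each blocked process is short somewhere: J7 on res4; J3 on res1; J5 on res2.
On the post-grant state, J8, J6 is a maximal run — nothing extends it. Check, step by step:
  pool = (3, 1, 0, 3)
  J8: need (3, 0, 0, 2) fits (3, 1, 0, 3); releases (0, 1, 0, 0), pool now (3, 2, 0, 3)
  J6: need (2, 2, 0, 1) fits (3, 2, 0, 3); releases (2, 1, 0, 1), pool now (5, 3, 0, 4)
  J7 still needs (7, 3, 0, 2) but only (5, 3, 0, 4) is free — short on res4
  J3 still needs (4, 0, 2, 0) but only (5, 3, 0, 4) is free — short on res1
  J5 still needs (1, 4, 0, 1) but only (5, 3, 0, 4) is free — short on res2
Had the request been granted, J7, J3 and J5 could never finish.
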